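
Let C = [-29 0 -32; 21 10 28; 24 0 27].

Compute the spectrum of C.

-5, 3, 10

Set up det(λI - C) = 0.
Cofactor expansion gives p(λ) = λ^3 - 8λ^2 - 35λ + 150.
Since p(3) = 0, λ = 3 is a root.
Dividing by (λ - 3) leaves λ^2 - 5λ - 50.
The quadratic factors as (λ + 5)·(λ - 10).
Eigenvalues: -5, 3, 10.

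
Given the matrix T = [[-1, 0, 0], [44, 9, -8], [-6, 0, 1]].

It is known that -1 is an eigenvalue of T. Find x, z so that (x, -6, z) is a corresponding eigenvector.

3, 9

We need (T + 1I)v = 0.
T + 1I = [[0, 0, 0], [44, 10, -8], [-6, 0, 2]].
Row 1: (0)·x + (0)·-6 + (0)·z = 0
Row 2: (44)·x + (10)·-6 + (-8)·z = 0
Row 3: (-6)·x + (0)·-6 + (2)·z = 0
Solving gives x = 3, z = 9.
Check: T·(3, -6, 9) = (-3, 6, -9) = -1·(3, -6, 9).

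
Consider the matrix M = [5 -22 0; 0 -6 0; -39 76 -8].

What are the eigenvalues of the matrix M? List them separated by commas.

Set up det(sI - M) = 0.
Cofactor expansion gives p(s) = s^3 + 9s^2 - 22s - 240.
Rational-root test: s = -8 gives p(-8) = 0.
Factor out (s + 8): p(s) = (s + 8)·(s^2 + s - 30).
The quadratic factors as (s + 6)·(s - 5).
Eigenvalues: -8, -6, 5.

-8, -6, 5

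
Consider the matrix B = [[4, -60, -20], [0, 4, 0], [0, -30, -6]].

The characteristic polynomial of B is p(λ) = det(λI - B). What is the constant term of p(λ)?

p(λ) = λ^3 - 2λ^2 - 32λ + 96.
The constant term is 96.

96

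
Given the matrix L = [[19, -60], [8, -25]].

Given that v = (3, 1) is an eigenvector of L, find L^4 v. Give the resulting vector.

(3, 1)

First find the eigenvalue: Lv = (-3, -1) = -1·(3, 1), so λ = -1.
Then L^4 v = λ^4·v = (-1)^4·(3, 1) = 1·(3, 1) = (3, 1).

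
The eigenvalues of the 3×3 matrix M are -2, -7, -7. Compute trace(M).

-16

trace(M) is the sum of the eigenvalues: (-2) + (-7) + (-7) = -16.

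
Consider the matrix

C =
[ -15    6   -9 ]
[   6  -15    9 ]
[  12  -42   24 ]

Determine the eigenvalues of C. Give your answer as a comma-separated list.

-9, -3, 6

Set up det(λI - C) = 0.
Expanding the 3×3 determinant: p(λ) = λ^3 + 6λ^2 - 45λ - 162.
Since p(-9) = 0, λ = -9 is a root.
Dividing by (λ + 9) leaves λ^2 - 3λ - 18.
The quadratic factors as (λ + 3)·(λ - 6).
Eigenvalues: -9, -3, 6.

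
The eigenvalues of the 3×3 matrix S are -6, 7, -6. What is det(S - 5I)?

242

If S has eigenvalues -6, 7, -6, then S - 5I has eigenvalues -11, 2, -11.
det(S - 5I) = (-11) · (2) · (-11) = 242.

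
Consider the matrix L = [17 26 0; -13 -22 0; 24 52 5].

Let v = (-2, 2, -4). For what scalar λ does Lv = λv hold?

-9

Compute Lv: L·(-2, 2, -4) = (18, -18, 36).
Since Lv = λv, compare component 1: 18 = λ·-2, so λ = -9.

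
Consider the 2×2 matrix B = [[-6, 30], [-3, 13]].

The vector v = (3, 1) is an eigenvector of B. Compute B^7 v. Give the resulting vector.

First find the eigenvalue: Bv = (12, 4) = 4·(3, 1), so λ = 4.
Then B^7 v = λ^7·v = 4^7·(3, 1) = 16384·(3, 1) = (49152, 16384).

(49152, 16384)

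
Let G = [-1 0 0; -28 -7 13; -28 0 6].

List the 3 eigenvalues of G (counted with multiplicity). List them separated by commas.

Compute the characteristic polynomial p(λ) = det(λI - G).
Expanding along the first row, p(λ) = λ^3 + 2λ^2 - 41λ - 42.
Try λ = 6: p(6) = 0, so 6 is a root.
Dividing by (λ - 6) leaves λ^2 + 8λ + 7.
The quadratic factors as (λ + 7)·(λ + 1).
Eigenvalues: -7, -1, 6.

-7, -1, 6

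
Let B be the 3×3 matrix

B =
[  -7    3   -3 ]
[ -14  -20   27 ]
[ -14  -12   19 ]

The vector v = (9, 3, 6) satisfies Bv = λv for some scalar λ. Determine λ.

-8

Compute Bv: B·(9, 3, 6) = (-72, -24, -48).
Since Bv = λv, compare component 1: -72 = λ·9, so λ = -8.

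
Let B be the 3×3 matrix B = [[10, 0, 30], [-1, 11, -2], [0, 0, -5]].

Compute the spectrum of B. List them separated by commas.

-5, 10, 11

Compute the characteristic polynomial p(t) = det(tI - B).
Expanding along the first row, p(t) = t^3 - 16t^2 + 5t + 550.
Since p(11) = 0, t = 11 is a root.
Dividing by (t - 11) leaves t^2 - 5t - 50.
The quadratic factors as (t + 5)·(t - 10).
Eigenvalues: -5, 10, 11.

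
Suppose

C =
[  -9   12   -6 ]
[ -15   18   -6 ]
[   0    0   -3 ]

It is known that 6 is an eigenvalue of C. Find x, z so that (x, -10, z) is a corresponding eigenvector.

-8, 0

We need (C - 6I)v = 0.
C - 6I = [[-15, 12, -6], [-15, 12, -6], [0, 0, -9]].
Row 1: (-15)·x + (12)·-10 + (-6)·z = 0
Row 2: (-15)·x + (12)·-10 + (-6)·z = 0
Row 3: (0)·x + (0)·-10 + (-9)·z = 0
Solving gives x = -8, z = 0.
Check: C·(-8, -10, 0) = (-48, -60, 0) = 6·(-8, -10, 0).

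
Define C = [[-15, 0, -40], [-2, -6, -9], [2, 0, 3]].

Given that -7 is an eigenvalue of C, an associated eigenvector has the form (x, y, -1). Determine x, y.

We need (C + 7I)v = 0.
C + 7I = [[-8, 0, -40], [-2, 1, -9], [2, 0, 10]].
Row 1: (-8)·x + (0)·y + (-40)·-1 = 0
Row 2: (-2)·x + (1)·y + (-9)·-1 = 0
Row 3: (2)·x + (0)·y + (10)·-1 = 0
Solving gives x = 5, y = 1.
Check: C·(5, 1, -1) = (-35, -7, 7) = -7·(5, 1, -1).

5, 1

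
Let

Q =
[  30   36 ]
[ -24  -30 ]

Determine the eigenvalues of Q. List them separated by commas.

-6, 6

det(Q - lambda·I) = (30 - lambda)(-30 - lambda) - (36)·(-24) = lambda^2 - 36.
This factors as (lambda + 6)·(lambda - 6) = 0.
Eigenvalues: -6, 6.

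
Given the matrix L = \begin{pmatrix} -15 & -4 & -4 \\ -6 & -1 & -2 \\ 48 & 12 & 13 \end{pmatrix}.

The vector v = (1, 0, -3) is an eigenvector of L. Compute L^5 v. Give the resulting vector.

First find the eigenvalue: Lv = (-3, 0, 9) = -3·(1, 0, -3), so λ = -3.
Then L^5 v = λ^5·v = (-3)^5·(1, 0, -3) = -243·(1, 0, -3) = (-243, 0, 729).

(-243, 0, 729)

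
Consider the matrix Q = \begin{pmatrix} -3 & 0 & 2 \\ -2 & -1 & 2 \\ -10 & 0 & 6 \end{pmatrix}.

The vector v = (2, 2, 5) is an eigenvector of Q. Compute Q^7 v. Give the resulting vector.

(256, 256, 640)

First find the eigenvalue: Qv = (4, 4, 10) = 2·(2, 2, 5), so λ = 2.
Then Q^7 v = λ^7·v = 2^7·(2, 2, 5) = 128·(2, 2, 5) = (256, 256, 640).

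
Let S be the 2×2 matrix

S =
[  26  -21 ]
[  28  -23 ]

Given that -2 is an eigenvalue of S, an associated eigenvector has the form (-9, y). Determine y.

-12

We need (S + 2I)v = 0.
S + 2I = [[28, -21], [28, -21]].
Row 1: (28)·-9 + (-21)·y = 0
Row 2: (28)·-9 + (-21)·y = 0
Solving gives y = -12.
Check: S·(-9, -12) = (18, 24) = -2·(-9, -12).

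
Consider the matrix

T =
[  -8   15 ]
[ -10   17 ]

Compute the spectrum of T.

2, 7

det(T - sI) = (-8 - s)(17 - s) - (15)·(-10) = s^2 - 9s + 14.
This factors as (s - 2)·(s - 7) = 0.
Eigenvalues: 2, 7.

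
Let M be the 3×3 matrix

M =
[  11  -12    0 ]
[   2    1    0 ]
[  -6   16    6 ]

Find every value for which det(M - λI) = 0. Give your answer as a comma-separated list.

5, 6, 7

Compute the characteristic polynomial p(λ) = det(λI - M).
Cofactor expansion gives p(λ) = λ^3 - 18λ^2 + 107λ - 210.
Try λ = 5: p(5) = 0, so 5 is a root.
Factor out (λ - 5): p(λ) = (λ - 5)·(λ^2 - 13λ + 42).
The quadratic factors as (λ - 6)·(λ - 7).
Eigenvalues: 5, 6, 7.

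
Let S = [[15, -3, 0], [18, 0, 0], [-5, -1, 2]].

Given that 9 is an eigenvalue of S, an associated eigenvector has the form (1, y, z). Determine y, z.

We need (S - 9I)v = 0.
S - 9I = [[6, -3, 0], [18, -9, 0], [-5, -1, -7]].
Row 1: (6)·1 + (-3)·y + (0)·z = 0
Row 2: (18)·1 + (-9)·y + (0)·z = 0
Row 3: (-5)·1 + (-1)·y + (-7)·z = 0
Solving gives y = 2, z = -1.
Check: S·(1, 2, -1) = (9, 18, -9) = 9·(1, 2, -1).

2, -1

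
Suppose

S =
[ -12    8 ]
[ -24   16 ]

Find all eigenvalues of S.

0, 4

det(S - rI) = (-12 - r)(16 - r) - (8)·(-24) = r^2 - 4r.
This factors as r·(r - 4) = 0.
Eigenvalues: 0, 4.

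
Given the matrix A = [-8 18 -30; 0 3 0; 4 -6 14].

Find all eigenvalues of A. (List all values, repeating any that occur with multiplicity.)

2, 3, 4

The characteristic polynomial is p(λ) = det(λI - A).
Cofactor expansion gives p(λ) = λ^3 - 9λ^2 + 26λ - 24.
Rational-root test: λ = 2 gives p(2) = 0.
Factor out (λ - 2): p(λ) = (λ - 2)·(λ^2 - 7λ + 12).
The quadratic factors as (λ - 3)·(λ - 4).
Eigenvalues: 2, 3, 4.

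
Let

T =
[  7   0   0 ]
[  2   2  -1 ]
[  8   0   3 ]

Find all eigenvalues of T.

The characteristic polynomial is p(λ) = det(λI - T).
Expanding the 3×3 determinant: p(λ) = λ^3 - 12λ^2 + 41λ - 42.
Rational-root test: λ = 3 gives p(3) = 0.
Dividing by (λ - 3) leaves λ^2 - 9λ + 14.
The quadratic factors as (λ - 2)·(λ - 7).
Eigenvalues: 2, 3, 7.

2, 3, 7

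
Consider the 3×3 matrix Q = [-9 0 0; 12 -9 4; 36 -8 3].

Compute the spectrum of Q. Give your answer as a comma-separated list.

-9, -5, -1

Set up det(tI - Q) = 0.
Expanding the 3×3 determinant: p(t) = t^3 + 15t^2 + 59t + 45.
Rational-root test: t = -1 gives p(-1) = 0.
Factor out (t + 1): p(t) = (t + 1)·(t^2 + 14t + 45).
The quadratic factors as (t + 9)·(t + 5).
Eigenvalues: -9, -5, -1.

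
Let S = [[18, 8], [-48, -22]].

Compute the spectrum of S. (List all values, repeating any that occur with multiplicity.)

det(S - rI) = (18 - r)(-22 - r) - (8)·(-48) = r^2 + 4r - 12.
This factors as (r + 6)·(r - 2) = 0.
Eigenvalues: -6, 2.

-6, 2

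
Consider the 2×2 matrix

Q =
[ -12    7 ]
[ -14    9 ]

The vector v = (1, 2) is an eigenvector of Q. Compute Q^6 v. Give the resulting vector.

First find the eigenvalue: Qv = (2, 4) = 2·(1, 2), so λ = 2.
Then Q^6 v = λ^6·v = 2^6·(1, 2) = 64·(1, 2) = (64, 128).

(64, 128)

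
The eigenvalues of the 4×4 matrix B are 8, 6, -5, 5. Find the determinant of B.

det(B) is the product of the eigenvalues: (8) · (6) · (-5) · (5) = -1200.

-1200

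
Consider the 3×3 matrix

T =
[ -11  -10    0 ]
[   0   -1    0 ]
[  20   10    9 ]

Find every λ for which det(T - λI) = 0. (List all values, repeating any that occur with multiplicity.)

Set up det(λI - T) = 0.
Expanding along the first row, p(λ) = λ^3 + 3λ^2 - 97λ - 99.
Rational-root test: λ = -1 gives p(-1) = 0.
Factor out (λ + 1): p(λ) = (λ + 1)·(λ^2 + 2λ - 99).
The quadratic factors as (λ + 11)·(λ - 9).
Eigenvalues: -11, -1, 9.

-11, -1, 9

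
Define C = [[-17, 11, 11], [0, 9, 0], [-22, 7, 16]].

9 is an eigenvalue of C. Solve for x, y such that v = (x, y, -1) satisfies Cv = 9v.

We need (C - 9I)v = 0.
C - 9I = [[-26, 11, 11], [0, 0, 0], [-22, 7, 7]].
Row 1: (-26)·x + (11)·y + (11)·-1 = 0
Row 2: (0)·x + (0)·y + (0)·-1 = 0
Row 3: (-22)·x + (7)·y + (7)·-1 = 0
Solving gives x = 0, y = 1.
Check: C·(0, 1, -1) = (0, 9, -9) = 9·(0, 1, -1).

0, 1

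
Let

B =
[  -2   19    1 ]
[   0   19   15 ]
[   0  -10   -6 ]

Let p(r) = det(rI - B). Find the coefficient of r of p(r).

10

p(r) = r^3 - 11r^2 + 10r + 72.
The coefficient of r is 10.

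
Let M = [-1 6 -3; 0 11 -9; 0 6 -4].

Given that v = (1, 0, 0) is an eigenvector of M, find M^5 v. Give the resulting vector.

(-1, 0, 0)

First find the eigenvalue: Mv = (-1, 0, 0) = -1·(1, 0, 0), so λ = -1.
Then M^5 v = λ^5·v = (-1)^5·(1, 0, 0) = -1·(1, 0, 0) = (-1, 0, 0).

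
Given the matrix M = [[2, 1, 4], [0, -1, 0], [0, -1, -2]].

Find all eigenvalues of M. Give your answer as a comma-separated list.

The characteristic polynomial is p(r) = det(rI - M).
Expanding along the first row, p(r) = r^3 + r^2 - 4r - 4.
Since p(-1) = 0, r = -1 is a root.
Factor out (r + 1): p(r) = (r + 1)·(r^2 - 4).
The quadratic factors as (r + 2)·(r - 2).
Eigenvalues: -2, -1, 2.

-2, -1, 2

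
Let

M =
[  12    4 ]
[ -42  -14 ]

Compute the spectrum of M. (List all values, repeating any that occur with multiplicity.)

-2, 0

det(M - lambda·I) = (12 - lambda)(-14 - lambda) - (4)·(-42) = lambda^2 + 2·lambda.
This factors as (lambda + 2)·lambda = 0.
Eigenvalues: -2, 0.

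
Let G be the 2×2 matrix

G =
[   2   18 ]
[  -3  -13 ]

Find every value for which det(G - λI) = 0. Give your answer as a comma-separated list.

-7, -4

det(G - λI) = (2 - λ)(-13 - λ) - (18)·(-3) = λ^2 + 11λ + 28.
This factors as (λ + 7)·(λ + 4) = 0.
Eigenvalues: -7, -4.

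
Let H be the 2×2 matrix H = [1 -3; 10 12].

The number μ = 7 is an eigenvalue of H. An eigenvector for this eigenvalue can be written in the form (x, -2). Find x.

We need (H - 7I)v = 0.
H - 7I = [[-6, -3], [10, 5]].
Row 1: (-6)·x + (-3)·-2 = 0
Row 2: (10)·x + (5)·-2 = 0
Solving gives x = 1.
Check: H·(1, -2) = (7, -14) = 7·(1, -2).

1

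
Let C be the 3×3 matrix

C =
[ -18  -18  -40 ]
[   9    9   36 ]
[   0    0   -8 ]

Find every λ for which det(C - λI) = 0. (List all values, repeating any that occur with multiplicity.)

-9, -8, 0

The characteristic polynomial is p(s) = det(sI - C).
Expanding along the first row, p(s) = s^3 + 17s^2 + 72s.
Rational-root test: s = 0 gives p(0) = 0.
Dividing by s leaves s^2 + 17s + 72.
The quadratic factors as (s + 9)·(s + 8).
Eigenvalues: -9, -8, 0.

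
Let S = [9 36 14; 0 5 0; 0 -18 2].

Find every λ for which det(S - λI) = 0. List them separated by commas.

Set up det(rI - S) = 0.
Cofactor expansion gives p(r) = r^3 - 16r^2 + 73r - 90.
Try r = 5: p(5) = 0, so 5 is a root.
Dividing by (r - 5) leaves r^2 - 11r + 18.
The quadratic factors as (r - 2)·(r - 9).
Eigenvalues: 2, 5, 9.

2, 5, 9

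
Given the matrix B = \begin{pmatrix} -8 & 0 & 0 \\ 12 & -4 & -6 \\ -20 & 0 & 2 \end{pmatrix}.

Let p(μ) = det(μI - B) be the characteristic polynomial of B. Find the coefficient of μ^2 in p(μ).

10

The coefficient of μ^2 of det(μI - B) is −trace(B).
trace(B) = (-8) + (-4) + (2) = -10, so the coefficient is 10.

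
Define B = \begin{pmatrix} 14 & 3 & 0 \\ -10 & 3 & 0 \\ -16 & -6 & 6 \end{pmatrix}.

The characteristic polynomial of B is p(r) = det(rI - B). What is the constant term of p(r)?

-432

p(r) = r^3 - 23r^2 + 174r - 432.
The constant term is -432.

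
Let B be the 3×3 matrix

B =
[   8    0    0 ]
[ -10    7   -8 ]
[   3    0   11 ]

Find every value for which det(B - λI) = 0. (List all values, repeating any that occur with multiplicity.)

Compute the characteristic polynomial p(λ) = det(λI - B).
Expanding along the first row, p(λ) = λ^3 - 26λ^2 + 221λ - 616.
Rational-root test: λ = 11 gives p(11) = 0.
Dividing by (λ - 11) leaves λ^2 - 15λ + 56.
The quadratic factors as (λ - 7)·(λ - 8).
Eigenvalues: 7, 8, 11.

7, 8, 11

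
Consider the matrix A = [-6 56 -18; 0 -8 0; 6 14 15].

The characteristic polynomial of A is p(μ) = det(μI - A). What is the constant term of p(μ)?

p(μ) = μ^3 - μ^2 - 54μ + 144.
The constant term is 144.

144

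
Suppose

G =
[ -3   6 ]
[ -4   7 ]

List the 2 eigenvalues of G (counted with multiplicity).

det(G - tI) = (-3 - t)(7 - t) - (6)·(-4) = t^2 - 4t + 3.
This factors as (t - 1)·(t - 3) = 0.
Eigenvalues: 1, 3.

1, 3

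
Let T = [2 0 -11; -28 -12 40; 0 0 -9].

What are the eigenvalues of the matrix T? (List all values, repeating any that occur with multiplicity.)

-12, -9, 2

Compute the characteristic polynomial p(t) = det(tI - T).
Expanding along the first row, p(t) = t^3 + 19t^2 + 66t - 216.
Try t = -12: p(-12) = 0, so -12 is a root.
Dividing by (t + 12) leaves t^2 + 7t - 18.
The quadratic factors as (t + 9)·(t - 2).
Eigenvalues: -12, -9, 2.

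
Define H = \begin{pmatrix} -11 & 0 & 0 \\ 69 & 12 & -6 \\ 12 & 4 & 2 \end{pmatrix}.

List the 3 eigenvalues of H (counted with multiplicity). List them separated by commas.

Compute the characteristic polynomial p(λ) = det(λI - H).
Cofactor expansion gives p(λ) = λ^3 - 3λ^2 - 106λ + 528.
Try λ = 6: p(6) = 0, so 6 is a root.
Dividing by (λ - 6) leaves λ^2 + 3λ - 88.
The quadratic factors as (λ + 11)·(λ - 8).
Eigenvalues: -11, 6, 8.

-11, 6, 8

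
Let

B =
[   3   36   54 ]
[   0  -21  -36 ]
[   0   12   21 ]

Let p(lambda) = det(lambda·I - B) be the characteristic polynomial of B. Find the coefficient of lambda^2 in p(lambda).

-3

The coefficient of lambda^2 of det(lambda·I - B) is −trace(B).
trace(B) = (3) + (-21) + (21) = 3, so the coefficient is -3.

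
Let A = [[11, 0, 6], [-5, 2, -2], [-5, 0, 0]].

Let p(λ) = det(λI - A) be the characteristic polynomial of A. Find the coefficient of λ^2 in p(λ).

The coefficient of λ^2 of det(λI - A) is −trace(A).
trace(A) = (11) + (2) + (0) = 13, so the coefficient is -13.

-13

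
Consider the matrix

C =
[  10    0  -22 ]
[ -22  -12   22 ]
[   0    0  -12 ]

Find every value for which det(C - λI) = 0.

-12, -12, 10

The characteristic polynomial is p(lambda) = det(lambda·I - C).
Cofactor expansion gives p(lambda) = lambda^3 + 14·lambda^2 - 96·lambda - 1440.
Since p(-12) = 0, lambda = -12 is a root.
Factor out (lambda + 12): p(lambda) = (lambda + 12)·(lambda^2 + 2·lambda - 120).
The quadratic factors as (lambda + 12)·(lambda - 10).
Eigenvalues: -12, -12, 10.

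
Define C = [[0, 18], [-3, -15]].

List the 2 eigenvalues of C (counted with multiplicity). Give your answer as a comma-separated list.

-9, -6

det(C - rI) = (0 - r)(-15 - r) - (18)·(-3) = r^2 + 15r + 54.
This factors as (r + 9)·(r + 6) = 0.
Eigenvalues: -9, -6.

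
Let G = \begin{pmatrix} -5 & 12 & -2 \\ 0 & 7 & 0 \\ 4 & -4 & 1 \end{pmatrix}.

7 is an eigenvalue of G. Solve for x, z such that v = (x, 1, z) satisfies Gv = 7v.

We need (G - 7I)v = 0.
G - 7I = [[-12, 12, -2], [0, 0, 0], [4, -4, -6]].
Row 1: (-12)·x + (12)·1 + (-2)·z = 0
Row 2: (0)·x + (0)·1 + (0)·z = 0
Row 3: (4)·x + (-4)·1 + (-6)·z = 0
Solving gives x = 1, z = 0.
Check: G·(1, 1, 0) = (7, 7, 0) = 7·(1, 1, 0).

1, 0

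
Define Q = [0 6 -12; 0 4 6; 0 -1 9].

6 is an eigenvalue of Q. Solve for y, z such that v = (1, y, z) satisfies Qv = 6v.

3, 1

We need (Q - 6I)v = 0.
Q - 6I = [[-6, 6, -12], [0, -2, 6], [0, -1, 3]].
Row 1: (-6)·1 + (6)·y + (-12)·z = 0
Row 2: (0)·1 + (-2)·y + (6)·z = 0
Row 3: (0)·1 + (-1)·y + (3)·z = 0
Solving gives y = 3, z = 1.
Check: Q·(1, 3, 1) = (6, 18, 6) = 6·(1, 3, 1).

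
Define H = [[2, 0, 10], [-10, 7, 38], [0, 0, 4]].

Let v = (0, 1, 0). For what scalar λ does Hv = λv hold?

Compute Hv: H·(0, 1, 0) = (0, 7, 0).
Since Hv = λv, compare component 2: 7 = λ·1, so λ = 7.

7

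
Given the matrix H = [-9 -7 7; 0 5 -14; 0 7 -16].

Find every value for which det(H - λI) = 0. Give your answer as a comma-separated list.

-9, -9, -2

Compute the characteristic polynomial p(r) = det(rI - H).
Cofactor expansion gives p(r) = r^3 + 20r^2 + 117r + 162.
Rational-root test: r = -2 gives p(-2) = 0.
Factor out (r + 2): p(r) = (r + 2)·(r^2 + 18r + 81).
The quadratic factor is (r + 9)^2.
Eigenvalues: -9, -9, -2.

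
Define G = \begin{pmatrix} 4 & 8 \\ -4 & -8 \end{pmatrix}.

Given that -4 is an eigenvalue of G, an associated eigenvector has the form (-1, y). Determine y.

1

We need (G + 4I)v = 0.
G + 4I = [[8, 8], [-4, -4]].
Row 1: (8)·-1 + (8)·y = 0
Row 2: (-4)·-1 + (-4)·y = 0
Solving gives y = 1.
Check: G·(-1, 1) = (4, -4) = -4·(-1, 1).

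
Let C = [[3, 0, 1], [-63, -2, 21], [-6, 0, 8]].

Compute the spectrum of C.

-2, 5, 6

Compute the characteristic polynomial p(s) = det(sI - C).
Expanding along the first row, p(s) = s^3 - 9s^2 + 8s + 60.
Rational-root test: s = -2 gives p(-2) = 0.
Dividing by (s + 2) leaves s^2 - 11s + 30.
The quadratic factors as (s - 5)·(s - 6).
Eigenvalues: -2, 5, 6.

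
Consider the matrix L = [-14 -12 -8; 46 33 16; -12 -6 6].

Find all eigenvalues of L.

6, 9, 10

Compute the characteristic polynomial p(lambda) = det(lambda·I - L).
Expanding along the first row, p(lambda) = lambda^3 - 25·lambda^2 + 204·lambda - 540.
Since p(6) = 0, lambda = 6 is a root.
Factor out (lambda - 6): p(lambda) = (lambda - 6)·(lambda^2 - 19·lambda + 90).
The quadratic factors as (lambda - 9)·(lambda - 10).
Eigenvalues: 6, 9, 10.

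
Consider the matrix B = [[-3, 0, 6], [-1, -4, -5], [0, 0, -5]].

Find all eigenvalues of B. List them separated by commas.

Set up det(lambda·I - B) = 0.
Cofactor expansion gives p(lambda) = lambda^3 + 12·lambda^2 + 47·lambda + 60.
Rational-root test: lambda = -3 gives p(-3) = 0.
Dividing by (lambda + 3) leaves lambda^2 + 9·lambda + 20.
The quadratic factors as (lambda + 5)·(lambda + 4).
Eigenvalues: -5, -4, -3.

-5, -4, -3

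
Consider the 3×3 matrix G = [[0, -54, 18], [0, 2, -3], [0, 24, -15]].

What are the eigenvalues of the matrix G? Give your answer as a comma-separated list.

-7, -6, 0

Set up det(tI - G) = 0.
Expanding along the first row, p(t) = t^3 + 13t^2 + 42t.
Since p(0) = 0, t = 0 is a root.
Dividing by t leaves t^2 + 13t + 42.
The quadratic factors as (t + 7)·(t + 6).
Eigenvalues: -7, -6, 0.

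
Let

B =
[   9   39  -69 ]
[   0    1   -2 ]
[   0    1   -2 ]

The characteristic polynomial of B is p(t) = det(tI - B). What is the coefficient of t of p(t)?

p(t) = t^3 - 8t^2 - 9t.
The coefficient of t is -9.

-9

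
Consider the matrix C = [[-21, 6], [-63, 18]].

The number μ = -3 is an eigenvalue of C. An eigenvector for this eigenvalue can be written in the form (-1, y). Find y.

We need (C + 3I)v = 0.
C + 3I = [[-18, 6], [-63, 21]].
Row 1: (-18)·-1 + (6)·y = 0
Row 2: (-63)·-1 + (21)·y = 0
Solving gives y = -3.
Check: C·(-1, -3) = (3, 9) = -3·(-1, -3).

-3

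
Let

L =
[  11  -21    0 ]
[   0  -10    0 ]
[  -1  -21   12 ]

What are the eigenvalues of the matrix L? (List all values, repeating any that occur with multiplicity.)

-10, 11, 12

The characteristic polynomial is p(s) = det(sI - L).
Cofactor expansion gives p(s) = s^3 - 13s^2 - 98s + 1320.
Rational-root test: s = 12 gives p(12) = 0.
Factor out (s - 12): p(s) = (s - 12)·(s^2 - s - 110).
The quadratic factors as (s + 10)·(s - 11).
Eigenvalues: -10, 11, 12.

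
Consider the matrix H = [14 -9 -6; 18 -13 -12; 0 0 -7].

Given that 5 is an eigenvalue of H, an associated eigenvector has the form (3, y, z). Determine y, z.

3, 0

We need (H - 5I)v = 0.
H - 5I = [[9, -9, -6], [18, -18, -12], [0, 0, -12]].
Row 1: (9)·3 + (-9)·y + (-6)·z = 0
Row 2: (18)·3 + (-18)·y + (-12)·z = 0
Row 3: (0)·3 + (0)·y + (-12)·z = 0
Solving gives y = 3, z = 0.
Check: H·(3, 3, 0) = (15, 15, 0) = 5·(3, 3, 0).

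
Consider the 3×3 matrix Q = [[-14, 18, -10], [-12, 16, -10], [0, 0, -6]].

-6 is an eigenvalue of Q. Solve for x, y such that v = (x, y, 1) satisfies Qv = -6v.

We need (Q + 6I)v = 0.
Q + 6I = [[-8, 18, -10], [-12, 22, -10], [0, 0, 0]].
Row 1: (-8)·x + (18)·y + (-10)·1 = 0
Row 2: (-12)·x + (22)·y + (-10)·1 = 0
Row 3: (0)·x + (0)·y + (0)·1 = 0
Solving gives x = 1, y = 1.
Check: Q·(1, 1, 1) = (-6, -6, -6) = -6·(1, 1, 1).

1, 1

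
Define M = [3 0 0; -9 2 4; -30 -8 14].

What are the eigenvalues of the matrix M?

3, 6, 10

The characteristic polynomial is p(r) = det(rI - M).
Expanding the 3×3 determinant: p(r) = r^3 - 19r^2 + 108r - 180.
Rational-root test: r = 3 gives p(3) = 0.
Factor out (r - 3): p(r) = (r - 3)·(r^2 - 16r + 60).
The quadratic factors as (r - 6)·(r - 10).
Eigenvalues: 3, 6, 10.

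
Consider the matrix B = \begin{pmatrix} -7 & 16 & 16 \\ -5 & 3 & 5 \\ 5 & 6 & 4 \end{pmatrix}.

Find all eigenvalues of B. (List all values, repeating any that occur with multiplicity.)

-7, -2, 9

Set up det(rI - B) = 0.
Cofactor expansion gives p(r) = r^3 - 67r - 126.
Rational-root test: r = 9 gives p(9) = 0.
Dividing by (r - 9) leaves r^2 + 9r + 14.
The quadratic factors as (r + 7)·(r + 2).
Eigenvalues: -7, -2, 9.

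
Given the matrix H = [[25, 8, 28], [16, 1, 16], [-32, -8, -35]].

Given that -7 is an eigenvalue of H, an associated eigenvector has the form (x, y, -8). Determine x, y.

6, 4

We need (H + 7I)v = 0.
H + 7I = [[32, 8, 28], [16, 8, 16], [-32, -8, -28]].
Row 1: (32)·x + (8)·y + (28)·-8 = 0
Row 2: (16)·x + (8)·y + (16)·-8 = 0
Row 3: (-32)·x + (-8)·y + (-28)·-8 = 0
Solving gives x = 6, y = 4.
Check: H·(6, 4, -8) = (-42, -28, 56) = -7·(6, 4, -8).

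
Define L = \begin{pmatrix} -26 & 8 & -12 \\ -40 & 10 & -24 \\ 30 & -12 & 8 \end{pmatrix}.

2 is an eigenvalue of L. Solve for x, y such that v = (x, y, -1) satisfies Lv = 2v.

1, 2

We need (L - 2I)v = 0.
L - 2I = [[-28, 8, -12], [-40, 8, -24], [30, -12, 6]].
Row 1: (-28)·x + (8)·y + (-12)·-1 = 0
Row 2: (-40)·x + (8)·y + (-24)·-1 = 0
Row 3: (30)·x + (-12)·y + (6)·-1 = 0
Solving gives x = 1, y = 2.
Check: L·(1, 2, -1) = (2, 4, -2) = 2·(1, 2, -1).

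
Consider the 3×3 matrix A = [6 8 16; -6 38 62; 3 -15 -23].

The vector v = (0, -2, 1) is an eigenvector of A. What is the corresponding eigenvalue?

7

Compute Av: A·(0, -2, 1) = (0, -14, 7).
Since Av = λv, compare component 2: -14 = λ·-2, so λ = 7.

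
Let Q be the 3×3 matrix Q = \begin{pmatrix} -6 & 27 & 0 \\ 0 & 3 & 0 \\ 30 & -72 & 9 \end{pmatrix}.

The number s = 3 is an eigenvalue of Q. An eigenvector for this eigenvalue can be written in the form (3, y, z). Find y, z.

We need (Q - 3I)v = 0.
Q - 3I = [[-9, 27, 0], [0, 0, 0], [30, -72, 6]].
Row 1: (-9)·3 + (27)·y + (0)·z = 0
Row 2: (0)·3 + (0)·y + (0)·z = 0
Row 3: (30)·3 + (-72)·y + (6)·z = 0
Solving gives y = 1, z = -3.
Check: Q·(3, 1, -3) = (9, 3, -9) = 3·(3, 1, -3).

1, -3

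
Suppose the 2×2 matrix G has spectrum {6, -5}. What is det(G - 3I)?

If G has eigenvalues 6, -5, then G - 3I has eigenvalues 3, -8.
det(G - 3I) = (3) · (-8) = -24.

-24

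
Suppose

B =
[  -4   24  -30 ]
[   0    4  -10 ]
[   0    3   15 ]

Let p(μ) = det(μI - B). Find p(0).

360

p(0) = det(0·I − B) = det(−B) = (−1)^3·det(B).
det(B) = -360, so p(0) = 360.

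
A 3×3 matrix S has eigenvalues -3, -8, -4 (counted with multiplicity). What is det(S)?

det(S) is the product of the eigenvalues: (-3) · (-8) · (-4) = -96.

-96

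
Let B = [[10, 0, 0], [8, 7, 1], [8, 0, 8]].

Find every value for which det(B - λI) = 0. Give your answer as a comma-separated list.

Set up det(λI - B) = 0.
Expanding the 3×3 determinant: p(λ) = λ^3 - 25λ^2 + 206λ - 560.
Try λ = 7: p(7) = 0, so 7 is a root.
Dividing by (λ - 7) leaves λ^2 - 18λ + 80.
The quadratic factors as (λ - 8)·(λ - 10).
Eigenvalues: 7, 8, 10.

7, 8, 10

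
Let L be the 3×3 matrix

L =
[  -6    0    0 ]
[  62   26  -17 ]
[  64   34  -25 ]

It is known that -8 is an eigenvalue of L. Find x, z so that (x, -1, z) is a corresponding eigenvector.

We need (L + 8I)v = 0.
L + 8I = [[2, 0, 0], [62, 34, -17], [64, 34, -17]].
Row 1: (2)·x + (0)·-1 + (0)·z = 0
Row 2: (62)·x + (34)·-1 + (-17)·z = 0
Row 3: (64)·x + (34)·-1 + (-17)·z = 0
Solving gives x = 0, z = -2.
Check: L·(0, -1, -2) = (0, 8, 16) = -8·(0, -1, -2).

0, -2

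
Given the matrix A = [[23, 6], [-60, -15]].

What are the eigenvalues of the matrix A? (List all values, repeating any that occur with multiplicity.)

det(A - lambda·I) = (23 - lambda)(-15 - lambda) - (6)·(-60) = lambda^2 - 8·lambda + 15.
This factors as (lambda - 3)·(lambda - 5) = 0.
Eigenvalues: 3, 5.

3, 5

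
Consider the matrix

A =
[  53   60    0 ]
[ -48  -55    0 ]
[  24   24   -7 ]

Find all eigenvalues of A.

-7, -7, 5

Set up det(λI - A) = 0.
Expanding along the first row, p(λ) = λ^3 + 9λ^2 - 21λ - 245.
Rational-root test: λ = -7 gives p(-7) = 0.
Dividing by (λ + 7) leaves λ^2 + 2λ - 35.
The quadratic factors as (λ + 7)·(λ - 5).
Eigenvalues: -7, -7, 5.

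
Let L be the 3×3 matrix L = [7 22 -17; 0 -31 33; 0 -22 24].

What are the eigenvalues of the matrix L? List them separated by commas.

Compute the characteristic polynomial p(λ) = det(λI - L).
Cofactor expansion gives p(λ) = λ^3 - 67λ + 126.
Rational-root test: λ = 7 gives p(7) = 0.
Factor out (λ - 7): p(λ) = (λ - 7)·(λ^2 + 7λ - 18).
The quadratic factors as (λ + 9)·(λ - 2).
Eigenvalues: -9, 2, 7.

-9, 2, 7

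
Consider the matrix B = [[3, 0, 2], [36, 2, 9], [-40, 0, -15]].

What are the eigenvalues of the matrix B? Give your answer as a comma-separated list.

Set up det(tI - B) = 0.
Cofactor expansion gives p(t) = t^3 + 10t^2 + 11t - 70.
Since p(2) = 0, t = 2 is a root.
Factor out (t - 2): p(t) = (t - 2)·(t^2 + 12t + 35).
The quadratic factors as (t + 7)·(t + 5).
Eigenvalues: -7, -5, 2.

-7, -5, 2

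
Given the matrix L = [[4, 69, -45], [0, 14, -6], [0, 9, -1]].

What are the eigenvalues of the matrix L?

Compute the characteristic polynomial p(λ) = det(λI - L).
Expanding along the first row, p(λ) = λ^3 - 17λ^2 + 92λ - 160.
Rational-root test: λ = 4 gives p(4) = 0.
Dividing by (λ - 4) leaves λ^2 - 13λ + 40.
The quadratic factors as (λ - 5)·(λ - 8).
Eigenvalues: 4, 5, 8.

4, 5, 8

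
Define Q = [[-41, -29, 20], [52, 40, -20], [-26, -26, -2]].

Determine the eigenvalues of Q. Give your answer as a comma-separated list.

-12, -2, 11

The characteristic polynomial is p(lambda) = det(lambda·I - Q).
Cofactor expansion gives p(lambda) = lambda^3 + 3·lambda^2 - 130·lambda - 264.
Since p(-2) = 0, lambda = -2 is a root.
Dividing by (lambda + 2) leaves lambda^2 + lambda - 132.
The quadratic factors as (lambda + 12)·(lambda - 11).
Eigenvalues: -12, -2, 11.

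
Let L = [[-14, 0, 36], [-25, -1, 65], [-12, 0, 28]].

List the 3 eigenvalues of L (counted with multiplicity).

-1, 4, 10

The characteristic polynomial is p(λ) = det(λI - L).
Expanding the 3×3 determinant: p(λ) = λ^3 - 13λ^2 + 26λ + 40.
Rational-root test: λ = -1 gives p(-1) = 0.
Factor out (λ + 1): p(λ) = (λ + 1)·(λ^2 - 14λ + 40).
The quadratic factors as (λ - 4)·(λ - 10).
Eigenvalues: -1, 4, 10.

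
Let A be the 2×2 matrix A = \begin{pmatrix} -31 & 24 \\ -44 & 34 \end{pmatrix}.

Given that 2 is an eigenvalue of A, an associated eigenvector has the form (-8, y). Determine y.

We need (A - 2I)v = 0.
A - 2I = [[-33, 24], [-44, 32]].
Row 1: (-33)·-8 + (24)·y = 0
Row 2: (-44)·-8 + (32)·y = 0
Solving gives y = -11.
Check: A·(-8, -11) = (-16, -22) = 2·(-8, -11).

-11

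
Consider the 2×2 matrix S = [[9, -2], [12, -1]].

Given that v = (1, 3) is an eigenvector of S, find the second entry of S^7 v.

6561

First find the eigenvalue: Sv = (3, 9) = 3·(1, 3), so λ = 3.
Then S^7 v = λ^7·v = 3^7·(1, 3) = 2187·(1, 3) = (2187, 6561).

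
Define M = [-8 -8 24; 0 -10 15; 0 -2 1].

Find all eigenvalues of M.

The characteristic polynomial is p(t) = det(tI - M).
Expanding the 3×3 determinant: p(t) = t^3 + 17t^2 + 92t + 160.
Rational-root test: t = -8 gives p(-8) = 0.
Factor out (t + 8): p(t) = (t + 8)·(t^2 + 9t + 20).
The quadratic factors as (t + 5)·(t + 4).
Eigenvalues: -8, -5, -4.

-8, -5, -4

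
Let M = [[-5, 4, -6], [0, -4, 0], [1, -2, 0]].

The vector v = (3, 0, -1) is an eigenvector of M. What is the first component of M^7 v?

First find the eigenvalue: Mv = (-9, 0, 3) = -3·(3, 0, -1), so λ = -3.
Then M^7 v = λ^7·v = (-3)^7·(3, 0, -1) = -2187·(3, 0, -1) = (-6561, 0, 2187).

-6561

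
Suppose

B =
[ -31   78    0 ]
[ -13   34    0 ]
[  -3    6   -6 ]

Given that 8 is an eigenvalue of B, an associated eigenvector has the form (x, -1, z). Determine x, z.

We need (B - 8I)v = 0.
B - 8I = [[-39, 78, 0], [-13, 26, 0], [-3, 6, -14]].
Row 1: (-39)·x + (78)·-1 + (0)·z = 0
Row 2: (-13)·x + (26)·-1 + (0)·z = 0
Row 3: (-3)·x + (6)·-1 + (-14)·z = 0
Solving gives x = -2, z = 0.
Check: B·(-2, -1, 0) = (-16, -8, 0) = 8·(-2, -1, 0).

-2, 0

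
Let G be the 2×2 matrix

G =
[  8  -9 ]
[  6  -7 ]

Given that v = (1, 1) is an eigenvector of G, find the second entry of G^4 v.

1

First find the eigenvalue: Gv = (-1, -1) = -1·(1, 1), so λ = -1.
Then G^4 v = λ^4·v = (-1)^4·(1, 1) = 1·(1, 1) = (1, 1).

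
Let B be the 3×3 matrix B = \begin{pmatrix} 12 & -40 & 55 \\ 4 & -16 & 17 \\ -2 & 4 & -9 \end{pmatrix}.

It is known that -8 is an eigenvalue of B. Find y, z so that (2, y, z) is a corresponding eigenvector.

We need (B + 8I)v = 0.
B + 8I = [[20, -40, 55], [4, -8, 17], [-2, 4, -1]].
Row 1: (20)·2 + (-40)·y + (55)·z = 0
Row 2: (4)·2 + (-8)·y + (17)·z = 0
Row 3: (-2)·2 + (4)·y + (-1)·z = 0
Solving gives y = 1, z = 0.
Check: B·(2, 1, 0) = (-16, -8, 0) = -8·(2, 1, 0).

1, 0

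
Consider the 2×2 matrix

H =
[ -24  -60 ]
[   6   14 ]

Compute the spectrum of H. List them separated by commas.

det(H - lambda·I) = (-24 - lambda)(14 - lambda) - (-60)·(6) = lambda^2 + 10·lambda + 24.
This factors as (lambda + 6)·(lambda + 4) = 0.
Eigenvalues: -6, -4.

-6, -4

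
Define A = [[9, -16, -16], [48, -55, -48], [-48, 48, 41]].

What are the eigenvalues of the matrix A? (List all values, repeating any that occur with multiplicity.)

-7, -7, 9

Compute the characteristic polynomial p(s) = det(sI - A).
Expanding along the first row, p(s) = s^3 + 5s^2 - 77s - 441.
Rational-root test: s = 9 gives p(9) = 0.
Dividing by (s - 9) leaves s^2 + 14s + 49.
The quadratic factor is (s + 7)^2.
Eigenvalues: -7, -7, 9.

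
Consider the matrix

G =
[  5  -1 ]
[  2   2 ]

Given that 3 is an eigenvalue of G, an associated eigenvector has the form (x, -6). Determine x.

We need (G - 3I)v = 0.
G - 3I = [[2, -1], [2, -1]].
Row 1: (2)·x + (-1)·-6 = 0
Row 2: (2)·x + (-1)·-6 = 0
Solving gives x = -3.
Check: G·(-3, -6) = (-9, -18) = 3·(-3, -6).

-3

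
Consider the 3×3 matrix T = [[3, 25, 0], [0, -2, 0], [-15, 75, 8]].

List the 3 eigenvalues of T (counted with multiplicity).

Set up det(sI - T) = 0.
Cofactor expansion gives p(s) = s^3 - 9s^2 + 2s + 48.
Rational-root test: s = 3 gives p(3) = 0.
Factor out (s - 3): p(s) = (s - 3)·(s^2 - 6s - 16).
The quadratic factors as (s + 2)·(s - 8).
Eigenvalues: -2, 3, 8.

-2, 3, 8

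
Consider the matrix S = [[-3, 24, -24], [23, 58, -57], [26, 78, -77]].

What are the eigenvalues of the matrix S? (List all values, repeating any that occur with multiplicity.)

Set up det(λI - S) = 0.
Expanding along the first row, p(λ) = λ^3 + 22λ^2 + 109λ - 132.
Rational-root test: λ = 1 gives p(1) = 0.
Dividing by (λ - 1) leaves λ^2 + 23λ + 132.
The quadratic factors as (λ + 12)·(λ + 11).
Eigenvalues: -12, -11, 1.

-12, -11, 1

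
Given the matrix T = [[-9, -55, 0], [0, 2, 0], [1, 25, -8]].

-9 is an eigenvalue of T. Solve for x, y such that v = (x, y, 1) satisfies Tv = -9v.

-1, 0

We need (T + 9I)v = 0.
T + 9I = [[0, -55, 0], [0, 11, 0], [1, 25, 1]].
Row 1: (0)·x + (-55)·y + (0)·1 = 0
Row 2: (0)·x + (11)·y + (0)·1 = 0
Row 3: (1)·x + (25)·y + (1)·1 = 0
Solving gives x = -1, y = 0.
Check: T·(-1, 0, 1) = (9, 0, -9) = -9·(-1, 0, 1).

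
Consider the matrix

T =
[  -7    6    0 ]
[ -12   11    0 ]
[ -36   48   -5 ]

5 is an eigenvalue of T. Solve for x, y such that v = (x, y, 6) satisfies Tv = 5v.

1, 2

We need (T - 5I)v = 0.
T - 5I = [[-12, 6, 0], [-12, 6, 0], [-36, 48, -10]].
Row 1: (-12)·x + (6)·y + (0)·6 = 0
Row 2: (-12)·x + (6)·y + (0)·6 = 0
Row 3: (-36)·x + (48)·y + (-10)·6 = 0
Solving gives x = 1, y = 2.
Check: T·(1, 2, 6) = (5, 10, 30) = 5·(1, 2, 6).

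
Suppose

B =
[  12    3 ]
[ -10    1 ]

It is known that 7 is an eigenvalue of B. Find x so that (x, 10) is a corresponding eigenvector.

We need (B - 7I)v = 0.
B - 7I = [[5, 3], [-10, -6]].
Row 1: (5)·x + (3)·10 = 0
Row 2: (-10)·x + (-6)·10 = 0
Solving gives x = -6.
Check: B·(-6, 10) = (-42, 70) = 7·(-6, 10).

-6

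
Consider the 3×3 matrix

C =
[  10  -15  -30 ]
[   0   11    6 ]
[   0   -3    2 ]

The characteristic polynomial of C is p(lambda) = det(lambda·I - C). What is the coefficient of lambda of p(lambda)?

170

p(lambda) = lambda^3 - 23·lambda^2 + 170·lambda - 400.
The coefficient of lambda is 170.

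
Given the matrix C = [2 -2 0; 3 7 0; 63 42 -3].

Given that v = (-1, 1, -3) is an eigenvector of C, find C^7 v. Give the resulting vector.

(-16384, 16384, -49152)

First find the eigenvalue: Cv = (-4, 4, -12) = 4·(-1, 1, -3), so λ = 4.
Then C^7 v = λ^7·v = 4^7·(-1, 1, -3) = 16384·(-1, 1, -3) = (-16384, 16384, -49152).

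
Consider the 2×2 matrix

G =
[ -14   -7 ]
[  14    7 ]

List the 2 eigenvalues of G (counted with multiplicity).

det(G - lambda·I) = (-14 - lambda)(7 - lambda) - (-7)·(14) = lambda^2 + 7·lambda.
This factors as (lambda + 7)·lambda = 0.
Eigenvalues: -7, 0.

-7, 0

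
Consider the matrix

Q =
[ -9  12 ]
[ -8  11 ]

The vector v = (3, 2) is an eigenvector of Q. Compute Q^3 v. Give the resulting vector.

(-3, -2)

First find the eigenvalue: Qv = (-3, -2) = -1·(3, 2), so λ = -1.
Then Q^3 v = λ^3·v = (-1)^3·(3, 2) = -1·(3, 2) = (-3, -2).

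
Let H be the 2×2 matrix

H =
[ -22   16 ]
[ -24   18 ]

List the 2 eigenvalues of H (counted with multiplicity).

det(H - λI) = (-22 - λ)(18 - λ) - (16)·(-24) = λ^2 + 4λ - 12.
This factors as (λ + 6)·(λ - 2) = 0.
Eigenvalues: -6, 2.

-6, 2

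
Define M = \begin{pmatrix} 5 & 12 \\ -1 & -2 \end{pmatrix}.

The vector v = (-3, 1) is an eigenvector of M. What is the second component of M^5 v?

First find the eigenvalue: Mv = (-3, 1) = 1·(-3, 1), so λ = 1.
Then M^5 v = λ^5·v = 1^5·(-3, 1) = 1·(-3, 1) = (-3, 1).

1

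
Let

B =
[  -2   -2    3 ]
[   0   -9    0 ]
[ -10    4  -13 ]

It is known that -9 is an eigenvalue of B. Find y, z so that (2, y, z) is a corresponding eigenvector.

We need (B + 9I)v = 0.
B + 9I = [[7, -2, 3], [0, 0, 0], [-10, 4, -4]].
Row 1: (7)·2 + (-2)·y + (3)·z = 0
Row 2: (0)·2 + (0)·y + (0)·z = 0
Row 3: (-10)·2 + (4)·y + (-4)·z = 0
Solving gives y = 1, z = -4.
Check: B·(2, 1, -4) = (-18, -9, 36) = -9·(2, 1, -4).

1, -4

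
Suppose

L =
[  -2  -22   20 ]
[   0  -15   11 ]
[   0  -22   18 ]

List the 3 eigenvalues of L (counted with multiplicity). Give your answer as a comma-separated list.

Set up det(tI - L) = 0.
Cofactor expansion gives p(t) = t^3 - t^2 - 34t - 56.
Try t = -2: p(-2) = 0, so -2 is a root.
Dividing by (t + 2) leaves t^2 - 3t - 28.
The quadratic factors as (t + 4)·(t - 7).
Eigenvalues: -4, -2, 7.

-4, -2, 7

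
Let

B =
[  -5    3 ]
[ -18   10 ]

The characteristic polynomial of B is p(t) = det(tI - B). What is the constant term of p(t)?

4

p(t) = t^2 - 5t + 4.
The constant term is 4.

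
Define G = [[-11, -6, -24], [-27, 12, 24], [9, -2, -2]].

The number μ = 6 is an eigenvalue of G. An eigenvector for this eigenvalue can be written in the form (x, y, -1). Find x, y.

We need (G - 6I)v = 0.
G - 6I = [[-17, -6, -24], [-27, 6, 24], [9, -2, -8]].
Row 1: (-17)·x + (-6)·y + (-24)·-1 = 0
Row 2: (-27)·x + (6)·y + (24)·-1 = 0
Row 3: (9)·x + (-2)·y + (-8)·-1 = 0
Solving gives x = 0, y = 4.
Check: G·(0, 4, -1) = (0, 24, -6) = 6·(0, 4, -1).

0, 4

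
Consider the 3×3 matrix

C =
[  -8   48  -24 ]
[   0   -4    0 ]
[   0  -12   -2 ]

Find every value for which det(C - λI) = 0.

-8, -4, -2

The characteristic polynomial is p(λ) = det(λI - C).
Cofactor expansion gives p(λ) = λ^3 + 14λ^2 + 56λ + 64.
Rational-root test: λ = -2 gives p(-2) = 0.
Dividing by (λ + 2) leaves λ^2 + 12λ + 32.
The quadratic factors as (λ + 8)·(λ + 4).
Eigenvalues: -8, -4, -2.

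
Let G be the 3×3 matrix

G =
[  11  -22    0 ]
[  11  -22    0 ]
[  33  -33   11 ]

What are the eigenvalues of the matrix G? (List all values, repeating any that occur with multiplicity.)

Compute the characteristic polynomial p(μ) = det(μI - G).
Cofactor expansion gives p(μ) = μ^3 - 121μ.
Since p(0) = 0, μ = 0 is a root.
Factor out μ: p(μ) = μ·(μ^2 - 121).
The quadratic factors as (μ + 11)·(μ - 11).
Eigenvalues: -11, 0, 11.

-11, 0, 11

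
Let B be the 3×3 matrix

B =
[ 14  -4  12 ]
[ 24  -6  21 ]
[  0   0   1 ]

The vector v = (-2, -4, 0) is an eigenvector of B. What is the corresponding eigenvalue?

Compute Bv: B·(-2, -4, 0) = (-12, -24, 0).
Since Bv = λv, compare component 1: -12 = λ·-2, so λ = 6.

6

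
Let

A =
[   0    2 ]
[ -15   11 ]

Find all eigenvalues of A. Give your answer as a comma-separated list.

det(A - sI) = (0 - s)(11 - s) - (2)·(-15) = s^2 - 11s + 30.
This factors as (s - 5)·(s - 6) = 0.
Eigenvalues: 5, 6.

5, 6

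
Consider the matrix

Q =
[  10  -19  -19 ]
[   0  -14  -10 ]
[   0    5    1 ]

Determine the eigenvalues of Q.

Set up det(tI - Q) = 0.
Expanding the 3×3 determinant: p(t) = t^3 + 3t^2 - 94t - 360.
Since p(-9) = 0, t = -9 is a root.
Factor out (t + 9): p(t) = (t + 9)·(t^2 - 6t - 40).
The quadratic factors as (t + 4)·(t - 10).
Eigenvalues: -9, -4, 10.

-9, -4, 10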